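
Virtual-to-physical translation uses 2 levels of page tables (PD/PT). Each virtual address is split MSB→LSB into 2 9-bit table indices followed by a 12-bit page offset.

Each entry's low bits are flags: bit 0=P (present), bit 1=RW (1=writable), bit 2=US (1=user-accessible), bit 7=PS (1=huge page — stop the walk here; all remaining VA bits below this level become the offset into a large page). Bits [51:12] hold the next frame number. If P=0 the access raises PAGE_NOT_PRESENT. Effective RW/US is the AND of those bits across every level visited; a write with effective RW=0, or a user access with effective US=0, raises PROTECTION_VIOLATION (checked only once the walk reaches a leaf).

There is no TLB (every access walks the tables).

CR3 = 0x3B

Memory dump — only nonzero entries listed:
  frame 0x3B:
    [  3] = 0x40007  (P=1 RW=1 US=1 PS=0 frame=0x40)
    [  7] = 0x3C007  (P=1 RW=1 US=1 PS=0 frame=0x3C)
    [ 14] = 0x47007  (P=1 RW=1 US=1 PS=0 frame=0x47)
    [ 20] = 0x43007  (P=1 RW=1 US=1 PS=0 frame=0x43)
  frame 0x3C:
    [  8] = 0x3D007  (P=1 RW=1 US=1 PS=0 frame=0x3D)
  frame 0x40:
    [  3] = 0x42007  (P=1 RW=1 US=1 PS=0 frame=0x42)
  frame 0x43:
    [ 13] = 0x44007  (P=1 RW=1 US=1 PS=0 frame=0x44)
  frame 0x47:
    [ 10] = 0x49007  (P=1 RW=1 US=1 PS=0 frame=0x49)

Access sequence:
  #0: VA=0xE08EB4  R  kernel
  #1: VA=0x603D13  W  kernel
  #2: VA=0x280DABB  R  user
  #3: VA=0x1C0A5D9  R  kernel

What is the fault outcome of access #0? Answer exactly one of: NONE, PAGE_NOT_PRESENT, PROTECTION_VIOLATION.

Trace:
#0 VA=0xE08EB4 (r,kernel):
  L0 @0x3B[7] → 0x3C007  P=1,RW=1,US=1,PS=0
  L1 @0x3C[8] → 0x3D007  P=1,RW=1,US=1,PS=0
  ⇒ phys 0x3DEB4  [2 reads]
#1 VA=0x603D13 (w,kernel):
  L0 @0x3B[3] → 0x40007  P=1,RW=1,US=1,PS=0
  L1 @0x40[3] → 0x42007  P=1,RW=1,US=1,PS=0
  ⇒ phys 0x42D13  [2 reads]
#2 VA=0x280DABB (r,user):
  L0 @0x3B[20] → 0x43007  P=1,RW=1,US=1,PS=0
  L1 @0x43[13] → 0x44007  P=1,RW=1,US=1,PS=0
  ⇒ phys 0x44ABB  [2 reads]
#3 VA=0x1C0A5D9 (r,kernel):
  L0 @0x3B[14] → 0x47007  P=1,RW=1,US=1,PS=0
  L1 @0x47[10] → 0x49007  P=1,RW=1,US=1,PS=0
  ⇒ phys 0x495D9  [2 reads]

Access #0 fault: NONE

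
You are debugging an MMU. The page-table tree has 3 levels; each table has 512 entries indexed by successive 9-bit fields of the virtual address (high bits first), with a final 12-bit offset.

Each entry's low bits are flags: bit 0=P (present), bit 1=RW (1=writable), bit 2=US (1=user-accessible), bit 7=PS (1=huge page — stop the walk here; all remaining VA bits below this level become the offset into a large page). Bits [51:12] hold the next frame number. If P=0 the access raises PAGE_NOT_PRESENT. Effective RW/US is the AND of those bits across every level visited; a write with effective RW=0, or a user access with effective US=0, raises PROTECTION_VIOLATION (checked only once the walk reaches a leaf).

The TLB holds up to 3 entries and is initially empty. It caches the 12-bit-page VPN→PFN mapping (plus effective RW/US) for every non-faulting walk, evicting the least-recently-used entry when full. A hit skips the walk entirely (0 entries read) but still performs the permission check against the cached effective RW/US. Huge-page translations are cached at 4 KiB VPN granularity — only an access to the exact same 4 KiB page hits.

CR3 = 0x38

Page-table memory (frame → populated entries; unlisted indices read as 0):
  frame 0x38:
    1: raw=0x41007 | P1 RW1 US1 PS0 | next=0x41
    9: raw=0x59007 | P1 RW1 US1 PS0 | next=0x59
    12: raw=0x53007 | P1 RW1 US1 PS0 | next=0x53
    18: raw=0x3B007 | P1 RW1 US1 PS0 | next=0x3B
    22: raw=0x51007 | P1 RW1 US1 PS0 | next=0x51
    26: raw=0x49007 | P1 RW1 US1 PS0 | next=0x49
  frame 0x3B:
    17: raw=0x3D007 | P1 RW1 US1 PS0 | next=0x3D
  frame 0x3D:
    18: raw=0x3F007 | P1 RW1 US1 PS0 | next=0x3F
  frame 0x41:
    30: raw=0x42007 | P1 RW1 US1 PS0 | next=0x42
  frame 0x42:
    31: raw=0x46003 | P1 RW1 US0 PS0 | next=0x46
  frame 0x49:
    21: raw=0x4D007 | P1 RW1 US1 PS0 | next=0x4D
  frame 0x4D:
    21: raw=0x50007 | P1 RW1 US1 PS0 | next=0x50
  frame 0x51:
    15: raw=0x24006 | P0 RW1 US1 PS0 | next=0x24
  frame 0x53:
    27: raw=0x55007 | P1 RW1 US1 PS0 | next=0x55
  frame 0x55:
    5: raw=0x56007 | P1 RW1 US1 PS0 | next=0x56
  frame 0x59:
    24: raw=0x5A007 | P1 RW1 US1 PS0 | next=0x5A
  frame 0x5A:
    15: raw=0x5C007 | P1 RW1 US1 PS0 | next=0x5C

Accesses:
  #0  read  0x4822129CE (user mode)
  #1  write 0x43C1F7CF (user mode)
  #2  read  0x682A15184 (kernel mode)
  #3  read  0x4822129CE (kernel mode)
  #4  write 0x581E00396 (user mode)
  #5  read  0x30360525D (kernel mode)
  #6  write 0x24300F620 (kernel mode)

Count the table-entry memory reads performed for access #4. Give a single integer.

Per-access translation:
#0 VA=0x4822129CE (r,user):
  [0] read 0x38 idx=18: raw=0x3B007 flags P=1 W=1 U=1 S=0
  [1] read 0x3B idx=17: raw=0x3D007 flags P=1 W=1 U=1 S=0
  [2] read 0x3D idx=18: raw=0x3F007 flags P=1 W=1 U=1 S=0
  ⇒ phys 0x3F9CE  [3 reads]
#1 VA=0x43C1F7CF (w,user):
  [0] read 0x38 idx=1: raw=0x41007 flags P=1 W=1 U=1 S=0
  [1] read 0x41 idx=30: raw=0x42007 flags P=1 W=1 U=1 S=0
  [2] read 0x42 idx=31: raw=0x46003 flags P=1 W=1 U=0 S=0
  → PROTECTION_VIOLATION  (3 entries read)
#2 VA=0x682A15184 (r,kernel):
  [0] read 0x38 idx=26: raw=0x49007 flags P=1 W=1 U=1 S=0
  [1] read 0x49 idx=21: raw=0x4D007 flags P=1 W=1 U=1 S=0
  [2] read 0x4D idx=21: raw=0x50007 flags P=1 W=1 U=1 S=0
  ⇒ phys 0x50184  [3 reads]
#3 VA=0x4822129CE (r,kernel):
  TLB hit vpn=0x482212 → PA=0x3F9CE
#4 VA=0x581E00396 (w,user):
  [0] read 0x38 idx=22: raw=0x51007 flags P=1 W=1 U=1 S=0
  [1] read 0x51 idx=15: raw=0x24006 flags P=0 W=1 U=1 S=0
  → PAGE_NOT_PRESENT  (2 entries read)
#5 VA=0x30360525D (r,kernel):
  [0] read 0x38 idx=12: raw=0x53007 flags P=1 W=1 U=1 S=0
  [1] read 0x53 idx=27: raw=0x55007 flags P=1 W=1 U=1 S=0
  [2] read 0x55 idx=5: raw=0x56007 flags P=1 W=1 U=1 S=0
  ⇒ phys 0x5625D  [3 reads]
#6 VA=0x24300F620 (w,kernel):
  [0] read 0x38 idx=9: raw=0x59007 flags P=1 W=1 U=1 S=0
  [1] read 0x59 idx=24: raw=0x5A007 flags P=1 W=1 U=1 S=0
  [2] read 0x5A idx=15: raw=0x5C007 flags P=1 W=1 U=1 S=0
  ⇒ phys 0x5C620  [3 reads]

Entries read for #4: 2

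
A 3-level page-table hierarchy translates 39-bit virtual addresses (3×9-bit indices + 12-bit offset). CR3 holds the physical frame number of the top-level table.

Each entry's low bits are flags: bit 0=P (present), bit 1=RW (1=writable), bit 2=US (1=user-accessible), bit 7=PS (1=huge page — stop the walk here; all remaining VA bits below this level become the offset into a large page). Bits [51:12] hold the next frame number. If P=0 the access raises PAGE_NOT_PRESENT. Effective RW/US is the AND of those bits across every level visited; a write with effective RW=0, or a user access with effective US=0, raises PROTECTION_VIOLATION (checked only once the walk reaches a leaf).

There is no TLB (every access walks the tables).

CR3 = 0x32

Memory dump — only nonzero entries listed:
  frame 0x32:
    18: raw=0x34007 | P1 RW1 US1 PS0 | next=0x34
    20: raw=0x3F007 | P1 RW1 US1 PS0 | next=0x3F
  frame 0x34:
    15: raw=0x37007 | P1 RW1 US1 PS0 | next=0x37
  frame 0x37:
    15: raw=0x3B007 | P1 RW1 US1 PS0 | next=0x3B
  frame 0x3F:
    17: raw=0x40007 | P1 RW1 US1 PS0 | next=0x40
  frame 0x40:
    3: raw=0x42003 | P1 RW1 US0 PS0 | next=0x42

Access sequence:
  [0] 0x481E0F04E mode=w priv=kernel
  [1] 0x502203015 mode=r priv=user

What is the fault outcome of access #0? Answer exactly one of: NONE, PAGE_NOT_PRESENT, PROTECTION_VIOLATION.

Per-access translation:
#0 VA=0x481E0F04E (w,kernel):
  L0: frame=0x32 idx=18 entry=0x34007 [P=1 RW=1 US=1 PS=0]
  L1: frame=0x34 idx=15 entry=0x37007 [P=1 RW=1 US=1 PS=0]
  L2: frame=0x37 idx=15 entry=0x3B007 [P=1 RW=1 US=1 PS=0]
  ✓ 0x3B04E  — 3 lookups
#1 VA=0x502203015 (r,user):
  L0: frame=0x32 idx=20 entry=0x3F007 [P=1 RW=1 US=1 PS=0]
  L1: frame=0x3F idx=17 entry=0x40007 [P=1 RW=1 US=1 PS=0]
  L2: frame=0x40 idx=3 entry=0x42003 [P=1 RW=1 US=0 PS=0]
  → PROTECTION_VIOLATION  (3 entries read)

Access #0 fault: NONE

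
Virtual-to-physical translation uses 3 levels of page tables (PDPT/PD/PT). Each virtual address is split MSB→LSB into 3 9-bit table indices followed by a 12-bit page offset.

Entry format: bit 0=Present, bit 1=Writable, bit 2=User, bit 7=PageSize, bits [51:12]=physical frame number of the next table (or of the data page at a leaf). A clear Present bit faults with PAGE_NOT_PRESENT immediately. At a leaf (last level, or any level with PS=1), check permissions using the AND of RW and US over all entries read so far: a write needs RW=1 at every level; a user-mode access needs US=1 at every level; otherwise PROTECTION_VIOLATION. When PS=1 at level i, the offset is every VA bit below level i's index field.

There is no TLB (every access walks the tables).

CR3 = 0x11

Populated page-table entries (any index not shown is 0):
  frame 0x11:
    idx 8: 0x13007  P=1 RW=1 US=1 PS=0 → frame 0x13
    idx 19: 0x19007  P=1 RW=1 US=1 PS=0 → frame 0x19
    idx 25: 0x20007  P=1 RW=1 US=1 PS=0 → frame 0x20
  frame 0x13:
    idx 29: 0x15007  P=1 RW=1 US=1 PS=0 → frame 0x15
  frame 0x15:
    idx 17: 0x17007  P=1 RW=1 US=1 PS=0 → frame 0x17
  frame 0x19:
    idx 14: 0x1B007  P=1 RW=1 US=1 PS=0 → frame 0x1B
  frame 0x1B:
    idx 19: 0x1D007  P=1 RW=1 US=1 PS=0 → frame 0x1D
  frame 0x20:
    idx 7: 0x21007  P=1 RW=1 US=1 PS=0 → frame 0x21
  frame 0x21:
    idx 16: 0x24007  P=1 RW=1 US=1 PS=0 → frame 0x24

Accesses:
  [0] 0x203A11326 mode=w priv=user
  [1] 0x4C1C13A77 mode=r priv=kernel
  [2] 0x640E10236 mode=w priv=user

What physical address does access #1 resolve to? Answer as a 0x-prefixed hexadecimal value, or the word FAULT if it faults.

Trace:
#0 VA=0x203A11326 (w,user):
  lvl0: tbl 0x11, slot 8 ⇒ 0x13007 (P1/RW1/US1/PS0)
  lvl1: tbl 0x13, slot 29 ⇒ 0x15007 (P1/RW1/US1/PS0)
  lvl2: tbl 0x15, slot 17 ⇒ 0x17007 (P1/RW1/US1/PS0)
  ✓ 0x17326  — 3 lookups
#1 VA=0x4C1C13A77 (r,kernel):
  lvl0: tbl 0x11, slot 19 ⇒ 0x19007 (P1/RW1/US1/PS0)
  lvl1: tbl 0x19, slot 14 ⇒ 0x1B007 (P1/RW1/US1/PS0)
  lvl2: tbl 0x1B, slot 19 ⇒ 0x1D007 (P1/RW1/US1/PS0)
  ✓ 0x1DA77  — 3 lookups
#2 VA=0x640E10236 (w,user):
  lvl0: tbl 0x11, slot 25 ⇒ 0x20007 (P1/RW1/US1/PS0)
  lvl1: tbl 0x20, slot 7 ⇒ 0x21007 (P1/RW1/US1/PS0)
  lvl2: tbl 0x21, slot 16 ⇒ 0x24007 (P1/RW1/US1/PS0)
  ✓ 0x24236  — 3 lookups

Access #1 PA: 0x1DA77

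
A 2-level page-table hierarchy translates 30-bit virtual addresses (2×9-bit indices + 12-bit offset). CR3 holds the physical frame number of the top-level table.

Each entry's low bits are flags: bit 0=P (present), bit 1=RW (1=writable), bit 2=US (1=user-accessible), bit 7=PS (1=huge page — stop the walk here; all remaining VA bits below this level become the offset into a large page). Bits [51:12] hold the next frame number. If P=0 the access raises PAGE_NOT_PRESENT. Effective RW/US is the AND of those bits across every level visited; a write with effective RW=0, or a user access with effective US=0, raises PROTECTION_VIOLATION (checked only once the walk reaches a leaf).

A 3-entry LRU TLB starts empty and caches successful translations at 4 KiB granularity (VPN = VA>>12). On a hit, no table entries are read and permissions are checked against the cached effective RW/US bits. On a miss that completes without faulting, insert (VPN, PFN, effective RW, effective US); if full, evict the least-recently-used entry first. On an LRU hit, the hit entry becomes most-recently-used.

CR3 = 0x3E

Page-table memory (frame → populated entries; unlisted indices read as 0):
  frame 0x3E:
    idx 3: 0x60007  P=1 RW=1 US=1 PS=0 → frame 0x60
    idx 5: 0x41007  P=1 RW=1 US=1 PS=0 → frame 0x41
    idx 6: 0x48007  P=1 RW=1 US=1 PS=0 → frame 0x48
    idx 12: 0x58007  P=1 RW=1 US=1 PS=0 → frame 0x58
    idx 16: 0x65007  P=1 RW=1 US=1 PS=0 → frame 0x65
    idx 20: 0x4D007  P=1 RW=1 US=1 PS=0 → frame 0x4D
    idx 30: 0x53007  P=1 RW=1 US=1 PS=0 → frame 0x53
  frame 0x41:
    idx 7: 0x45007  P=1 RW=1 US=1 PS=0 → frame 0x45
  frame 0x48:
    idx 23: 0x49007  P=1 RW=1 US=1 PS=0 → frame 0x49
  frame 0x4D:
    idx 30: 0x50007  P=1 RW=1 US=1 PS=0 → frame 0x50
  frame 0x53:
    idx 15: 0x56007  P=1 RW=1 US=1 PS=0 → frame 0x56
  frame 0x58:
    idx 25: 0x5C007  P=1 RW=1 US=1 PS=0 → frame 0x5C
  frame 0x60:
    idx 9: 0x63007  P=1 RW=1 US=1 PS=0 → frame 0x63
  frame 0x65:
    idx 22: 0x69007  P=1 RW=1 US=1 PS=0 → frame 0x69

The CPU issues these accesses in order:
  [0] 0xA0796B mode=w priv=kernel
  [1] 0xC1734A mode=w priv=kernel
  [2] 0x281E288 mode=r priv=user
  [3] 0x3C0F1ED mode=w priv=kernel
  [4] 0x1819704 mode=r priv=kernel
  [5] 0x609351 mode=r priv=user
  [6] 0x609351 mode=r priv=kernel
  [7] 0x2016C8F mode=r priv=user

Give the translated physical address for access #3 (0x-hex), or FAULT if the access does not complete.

Walk each access:
#0 VA=0xA0796B (w,kernel):
  L0 @0x3E[5] → 0x41007  P=1,RW=1,US=1,PS=0
  L1 @0x41[7] → 0x45007  P=1,RW=1,US=1,PS=0
  ✓ 0x4596B  — 2 lookups
#1 VA=0xC1734A (w,kernel):
  L0 @0x3E[6] → 0x48007  P=1,RW=1,US=1,PS=0
  L1 @0x48[23] → 0x49007  P=1,RW=1,US=1,PS=0
  ✓ 0x4934A  — 2 lookups
#2 VA=0x281E288 (r,user):
  L0 @0x3E[20] → 0x4D007  P=1,RW=1,US=1,PS=0
  L1 @0x4D[30] → 0x50007  P=1,RW=1,US=1,PS=0
  ✓ 0x50288  — 2 lookups
#3 VA=0x3C0F1ED (w,kernel):
  L0 @0x3E[30] → 0x53007  P=1,RW=1,US=1,PS=0
  L1 @0x53[15] → 0x56007  P=1,RW=1,US=1,PS=0
  ✓ 0x561ED  — 2 lookups
#4 VA=0x1819704 (r,kernel):
  L0 @0x3E[12] → 0x58007  P=1,RW=1,US=1,PS=0
  L1 @0x58[25] → 0x5C007  P=1,RW=1,US=1,PS=0
  ✓ 0x5C704  — 2 lookups
#5 VA=0x609351 (r,user):
  L0 @0x3E[3] → 0x60007  P=1,RW=1,US=1,PS=0
  L1 @0x60[9] → 0x63007  P=1,RW=1,US=1,PS=0
  ✓ 0x63351  — 2 lookups
#6 VA=0x609351 (r,kernel):
  TLB hit vpn=0x609 → PA=0x63351
#7 VA=0x2016C8F (r,user):
  L0 @0x3E[16] → 0x65007  P=1,RW=1,US=1,PS=0
  L1 @0x65[22] → 0x69007  P=1,RW=1,US=1,PS=0
  ✓ 0x69C8F  — 2 lookups

Access #3 PA: 0x561ED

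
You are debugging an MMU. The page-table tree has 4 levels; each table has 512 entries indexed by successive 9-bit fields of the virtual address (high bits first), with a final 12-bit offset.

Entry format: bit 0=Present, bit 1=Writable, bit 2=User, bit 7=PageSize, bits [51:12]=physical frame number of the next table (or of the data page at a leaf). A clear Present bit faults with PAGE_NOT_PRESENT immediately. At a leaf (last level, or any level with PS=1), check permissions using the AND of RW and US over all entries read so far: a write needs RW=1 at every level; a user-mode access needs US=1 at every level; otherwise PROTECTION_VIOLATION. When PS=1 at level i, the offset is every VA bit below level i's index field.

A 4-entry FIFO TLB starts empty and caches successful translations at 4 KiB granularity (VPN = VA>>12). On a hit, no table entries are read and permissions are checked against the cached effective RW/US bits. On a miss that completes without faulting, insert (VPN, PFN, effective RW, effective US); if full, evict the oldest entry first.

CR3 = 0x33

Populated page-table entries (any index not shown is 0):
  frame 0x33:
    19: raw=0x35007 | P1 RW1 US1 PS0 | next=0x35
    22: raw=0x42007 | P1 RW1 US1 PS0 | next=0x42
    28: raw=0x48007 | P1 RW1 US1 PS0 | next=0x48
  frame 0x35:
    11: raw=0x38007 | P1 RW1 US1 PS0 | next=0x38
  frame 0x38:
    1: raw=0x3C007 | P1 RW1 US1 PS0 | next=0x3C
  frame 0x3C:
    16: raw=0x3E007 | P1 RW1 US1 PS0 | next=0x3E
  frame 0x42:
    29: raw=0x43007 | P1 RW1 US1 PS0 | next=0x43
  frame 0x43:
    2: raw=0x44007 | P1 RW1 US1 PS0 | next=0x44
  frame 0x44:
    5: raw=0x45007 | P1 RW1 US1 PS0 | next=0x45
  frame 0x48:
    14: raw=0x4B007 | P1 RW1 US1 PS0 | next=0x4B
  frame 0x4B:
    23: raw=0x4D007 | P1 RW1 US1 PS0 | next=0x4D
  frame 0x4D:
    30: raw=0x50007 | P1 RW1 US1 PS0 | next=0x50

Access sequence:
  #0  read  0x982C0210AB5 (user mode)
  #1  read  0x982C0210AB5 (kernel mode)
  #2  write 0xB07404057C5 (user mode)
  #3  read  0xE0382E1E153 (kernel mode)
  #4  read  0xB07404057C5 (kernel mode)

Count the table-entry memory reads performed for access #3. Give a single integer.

Trace:
#0 VA=0x982C0210AB5 (r,user):
  [0] read 0x33 idx=19: raw=0x35007 flags P=1 W=1 U=1 S=0
  [1] read 0x35 idx=11: raw=0x38007 flags P=1 W=1 U=1 S=0
  [2] read 0x38 idx=1: raw=0x3C007 flags P=1 W=1 U=1 S=0
  [3] read 0x3C idx=16: raw=0x3E007 flags P=1 W=1 U=1 S=0
  ✓ 0x3EAB5  — 4 lookups
#1 VA=0x982C0210AB5 (r,kernel):
  TLB hit vpn=0x982C0210 → PA=0x3EAB5
#2 VA=0xB07404057C5 (w,user):
  [0] read 0x33 idx=22: raw=0x42007 flags P=1 W=1 U=1 S=0
  [1] read 0x42 idx=29: raw=0x43007 flags P=1 W=1 U=1 S=0
  [2] read 0x43 idx=2: raw=0x44007 flags P=1 W=1 U=1 S=0
  [3] read 0x44 idx=5: raw=0x45007 flags P=1 W=1 U=1 S=0
  ✓ 0x457C5  — 4 lookups
#3 VA=0xE0382E1E153 (r,kernel):
  [0] read 0x33 idx=28: raw=0x48007 flags P=1 W=1 U=1 S=0
  [1] read 0x48 idx=14: raw=0x4B007 flags P=1 W=1 U=1 S=0
  [2] read 0x4B idx=23: raw=0x4D007 flags P=1 W=1 U=1 S=0
  [3] read 0x4D idx=30: raw=0x50007 flags P=1 W=1 U=1 S=0
  ✓ 0x50153  — 4 lookups
#4 VA=0xB07404057C5 (r,kernel):
  TLB hit vpn=0xB0740405 → PA=0x457C5

Entries read for #3: 4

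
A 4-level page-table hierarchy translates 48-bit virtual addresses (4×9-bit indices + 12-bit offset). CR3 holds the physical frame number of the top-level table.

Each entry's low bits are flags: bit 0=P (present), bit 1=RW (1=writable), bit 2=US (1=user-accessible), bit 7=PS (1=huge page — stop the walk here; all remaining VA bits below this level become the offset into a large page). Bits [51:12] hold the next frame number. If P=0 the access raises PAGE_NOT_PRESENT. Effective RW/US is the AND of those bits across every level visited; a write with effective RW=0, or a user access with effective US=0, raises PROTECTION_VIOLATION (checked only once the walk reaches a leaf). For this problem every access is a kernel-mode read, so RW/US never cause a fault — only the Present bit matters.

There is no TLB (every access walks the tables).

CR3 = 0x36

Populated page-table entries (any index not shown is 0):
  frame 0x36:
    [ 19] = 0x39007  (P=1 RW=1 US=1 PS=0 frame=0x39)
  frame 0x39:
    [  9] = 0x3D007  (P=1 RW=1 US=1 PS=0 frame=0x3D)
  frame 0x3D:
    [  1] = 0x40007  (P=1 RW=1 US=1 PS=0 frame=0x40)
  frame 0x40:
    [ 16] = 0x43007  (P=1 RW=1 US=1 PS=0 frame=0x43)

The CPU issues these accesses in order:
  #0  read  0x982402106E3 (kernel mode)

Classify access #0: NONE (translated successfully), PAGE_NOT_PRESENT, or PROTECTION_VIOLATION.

Walk each access:
#0 VA=0x982402106E3 (r,kernel):
  [0] read 0x36 idx=19: raw=0x39007 flags P=1 W=1 U=1 S=0
  [1] read 0x39 idx=9: raw=0x3D007 flags P=1 W=1 U=1 S=0
  [2] read 0x3D idx=1: raw=0x40007 flags P=1 W=1 U=1 S=0
  [3] read 0x40 idx=16: raw=0x43007 flags P=1 W=1 U=1 S=0
  ⇒ phys 0x436E3  [4 reads]

Access #0 fault: NONE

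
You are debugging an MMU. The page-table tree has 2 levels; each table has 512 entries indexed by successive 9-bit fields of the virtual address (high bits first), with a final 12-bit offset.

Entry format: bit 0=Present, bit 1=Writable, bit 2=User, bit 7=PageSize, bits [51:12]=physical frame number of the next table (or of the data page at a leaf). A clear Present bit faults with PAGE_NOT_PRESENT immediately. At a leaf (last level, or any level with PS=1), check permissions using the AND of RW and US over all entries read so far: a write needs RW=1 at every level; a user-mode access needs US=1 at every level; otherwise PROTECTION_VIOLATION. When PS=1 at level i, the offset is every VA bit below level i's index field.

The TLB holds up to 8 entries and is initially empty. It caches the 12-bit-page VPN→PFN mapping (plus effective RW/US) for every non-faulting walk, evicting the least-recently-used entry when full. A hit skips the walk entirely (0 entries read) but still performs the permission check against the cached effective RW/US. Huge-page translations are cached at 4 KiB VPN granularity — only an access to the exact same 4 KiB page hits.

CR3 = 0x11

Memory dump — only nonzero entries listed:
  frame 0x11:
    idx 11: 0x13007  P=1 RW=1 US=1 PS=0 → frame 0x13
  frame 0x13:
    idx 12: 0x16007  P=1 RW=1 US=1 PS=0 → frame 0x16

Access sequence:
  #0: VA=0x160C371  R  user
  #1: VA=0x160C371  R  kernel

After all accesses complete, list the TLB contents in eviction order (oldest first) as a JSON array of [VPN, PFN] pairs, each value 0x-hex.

Per-access translation:
#0 VA=0x160C371 (r,user):
  [0] read 0x11 idx=11: raw=0x13007 flags P=1 W=1 U=1 S=0
  [1] read 0x13 idx=12: raw=0x16007 flags P=1 W=1 U=1 S=0
  ⇒ phys 0x16371  [2 reads]
#1 VA=0x160C371 (r,kernel):
  TLB hit vpn=0x160C → PA=0x16371

TLB: [["0x160C", "0x16"]]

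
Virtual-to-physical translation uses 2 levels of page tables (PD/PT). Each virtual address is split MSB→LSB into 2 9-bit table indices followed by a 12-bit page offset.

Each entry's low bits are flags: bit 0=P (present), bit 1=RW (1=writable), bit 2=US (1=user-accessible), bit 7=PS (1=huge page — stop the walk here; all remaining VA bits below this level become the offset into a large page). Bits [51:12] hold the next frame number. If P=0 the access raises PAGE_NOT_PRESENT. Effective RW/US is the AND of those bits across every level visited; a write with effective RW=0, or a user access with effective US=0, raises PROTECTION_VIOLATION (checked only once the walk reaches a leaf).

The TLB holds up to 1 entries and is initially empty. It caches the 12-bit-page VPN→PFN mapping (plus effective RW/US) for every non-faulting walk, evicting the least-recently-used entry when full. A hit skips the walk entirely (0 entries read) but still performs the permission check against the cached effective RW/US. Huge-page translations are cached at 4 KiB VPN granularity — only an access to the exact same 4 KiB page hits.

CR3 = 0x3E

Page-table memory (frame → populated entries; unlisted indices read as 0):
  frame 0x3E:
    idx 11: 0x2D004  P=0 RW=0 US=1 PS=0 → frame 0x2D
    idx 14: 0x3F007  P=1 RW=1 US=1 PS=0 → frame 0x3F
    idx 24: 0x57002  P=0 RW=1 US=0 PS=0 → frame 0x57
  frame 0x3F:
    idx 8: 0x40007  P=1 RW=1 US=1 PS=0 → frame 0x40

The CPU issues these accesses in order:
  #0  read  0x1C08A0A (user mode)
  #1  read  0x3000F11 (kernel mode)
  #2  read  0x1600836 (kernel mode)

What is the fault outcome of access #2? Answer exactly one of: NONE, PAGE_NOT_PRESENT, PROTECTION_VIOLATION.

Trace:
#0 VA=0x1C08A0A (r,user):
  L0: frame=0x3E idx=14 entry=0x3F007 [P=1 RW=1 US=1 PS=0]
  L1: frame=0x3F idx=8 entry=0x40007 [P=1 RW=1 US=1 PS=0]
  ✓ 0x40A0A  — 2 lookups
#1 VA=0x3000F11 (r,kernel):
  L0: frame=0x3E idx=24 entry=0x57002 [P=0 RW=1 US=0 PS=0]
  ⇒ fault: PAGE_NOT_PRESENT  — 1 lookups
#2 VA=0x1600836 (r,kernel):
  L0: frame=0x3E idx=11 entry=0x2D004 [P=0 RW=0 US=1 PS=0]
  ⇒ fault: PAGE_NOT_PRESENT  — 1 lookups

Access #2 fault: PAGE_NOT_PRESENT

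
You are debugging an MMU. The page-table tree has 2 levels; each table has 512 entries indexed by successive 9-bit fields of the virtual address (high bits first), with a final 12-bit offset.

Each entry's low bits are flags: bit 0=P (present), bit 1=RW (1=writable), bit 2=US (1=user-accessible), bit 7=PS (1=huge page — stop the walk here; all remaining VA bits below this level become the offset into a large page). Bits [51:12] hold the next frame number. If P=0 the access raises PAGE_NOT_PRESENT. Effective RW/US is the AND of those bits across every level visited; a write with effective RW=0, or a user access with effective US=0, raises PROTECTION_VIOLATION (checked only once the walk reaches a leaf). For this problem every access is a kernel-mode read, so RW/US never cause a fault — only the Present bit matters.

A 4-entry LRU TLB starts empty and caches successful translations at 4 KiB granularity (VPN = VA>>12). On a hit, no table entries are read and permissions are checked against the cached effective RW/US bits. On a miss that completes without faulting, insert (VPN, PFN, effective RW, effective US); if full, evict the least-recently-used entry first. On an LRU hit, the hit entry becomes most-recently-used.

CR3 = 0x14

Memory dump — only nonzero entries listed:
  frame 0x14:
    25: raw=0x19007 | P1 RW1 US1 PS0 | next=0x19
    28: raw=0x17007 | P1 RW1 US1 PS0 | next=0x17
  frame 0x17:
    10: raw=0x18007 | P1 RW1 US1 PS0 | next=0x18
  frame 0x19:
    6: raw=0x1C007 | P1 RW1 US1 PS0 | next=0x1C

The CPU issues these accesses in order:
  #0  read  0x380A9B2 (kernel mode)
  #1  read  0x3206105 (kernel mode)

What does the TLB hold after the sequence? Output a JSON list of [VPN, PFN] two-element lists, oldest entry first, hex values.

Walk each access:
#0 VA=0x380A9B2 (r,kernel):
  lvl0: tbl 0x14, slot 28 ⇒ 0x17007 (P1/RW1/US1/PS0)
  lvl1: tbl 0x17, slot 10 ⇒ 0x18007 (P1/RW1/US1/PS0)
  ✓ 0x189B2  — 2 lookups
#1 VA=0x3206105 (r,kernel):
  lvl0: tbl 0x14, slot 25 ⇒ 0x19007 (P1/RW1/US1/PS0)
  lvl1: tbl 0x19, slot 6 ⇒ 0x1C007 (P1/RW1/US1/PS0)
  ✓ 0x1C105  — 2 lookups

TLB: [["0x380A", "0x18"], ["0x3206", "0x1C"]]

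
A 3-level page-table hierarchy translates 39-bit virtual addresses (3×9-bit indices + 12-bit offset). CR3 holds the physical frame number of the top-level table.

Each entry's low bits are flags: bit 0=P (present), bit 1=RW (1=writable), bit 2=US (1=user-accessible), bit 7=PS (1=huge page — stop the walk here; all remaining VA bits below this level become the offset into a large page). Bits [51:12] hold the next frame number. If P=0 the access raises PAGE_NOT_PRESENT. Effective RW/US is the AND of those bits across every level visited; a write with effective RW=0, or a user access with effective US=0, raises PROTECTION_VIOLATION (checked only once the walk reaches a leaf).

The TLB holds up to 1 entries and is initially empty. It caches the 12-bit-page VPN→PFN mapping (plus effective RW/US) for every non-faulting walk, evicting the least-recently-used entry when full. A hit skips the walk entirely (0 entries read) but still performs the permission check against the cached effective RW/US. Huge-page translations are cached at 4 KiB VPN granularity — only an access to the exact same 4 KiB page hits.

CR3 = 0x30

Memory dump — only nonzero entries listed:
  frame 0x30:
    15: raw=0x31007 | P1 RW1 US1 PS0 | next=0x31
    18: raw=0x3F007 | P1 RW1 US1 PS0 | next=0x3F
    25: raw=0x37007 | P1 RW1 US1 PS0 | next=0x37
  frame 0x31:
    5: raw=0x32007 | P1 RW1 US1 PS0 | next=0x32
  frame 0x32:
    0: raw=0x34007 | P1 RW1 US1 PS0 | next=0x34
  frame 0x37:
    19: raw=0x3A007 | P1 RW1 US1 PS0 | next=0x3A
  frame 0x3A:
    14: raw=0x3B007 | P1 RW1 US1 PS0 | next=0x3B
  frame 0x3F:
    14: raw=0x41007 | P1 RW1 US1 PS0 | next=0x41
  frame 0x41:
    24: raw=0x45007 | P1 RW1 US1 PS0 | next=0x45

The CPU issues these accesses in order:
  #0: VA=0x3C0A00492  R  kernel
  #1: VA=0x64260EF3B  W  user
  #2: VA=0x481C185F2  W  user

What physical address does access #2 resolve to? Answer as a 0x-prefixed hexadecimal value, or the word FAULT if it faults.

Trace:
#0 VA=0x3C0A00492 (r,kernel):
  L0 @0x30[15] → 0x31007  P=1,RW=1,US=1,PS=0
  L1 @0x31[5] → 0x32007  P=1,RW=1,US=1,PS=0
  L2 @0x32[0] → 0x34007  P=1,RW=1,US=1,PS=0
  ✓ 0x34492  — 3 lookups
#1 VA=0x64260EF3B (w,user):
  L0 @0x30[25] → 0x37007  P=1,RW=1,US=1,PS=0
  L1 @0x37[19] → 0x3A007  P=1,RW=1,US=1,PS=0
  L2 @0x3A[14] → 0x3B007  P=1,RW=1,US=1,PS=0
  ✓ 0x3BF3B  — 3 lookups
#2 VA=0x481C185F2 (w,user):
  L0 @0x30[18] → 0x3F007  P=1,RW=1,US=1,PS=0
  L1 @0x3F[14] → 0x41007  P=1,RW=1,US=1,PS=0
  L2 @0x41[24] → 0x45007  P=1,RW=1,US=1,PS=0
  ✓ 0x455F2  — 3 lookups

Access #2 PA: 0x455F2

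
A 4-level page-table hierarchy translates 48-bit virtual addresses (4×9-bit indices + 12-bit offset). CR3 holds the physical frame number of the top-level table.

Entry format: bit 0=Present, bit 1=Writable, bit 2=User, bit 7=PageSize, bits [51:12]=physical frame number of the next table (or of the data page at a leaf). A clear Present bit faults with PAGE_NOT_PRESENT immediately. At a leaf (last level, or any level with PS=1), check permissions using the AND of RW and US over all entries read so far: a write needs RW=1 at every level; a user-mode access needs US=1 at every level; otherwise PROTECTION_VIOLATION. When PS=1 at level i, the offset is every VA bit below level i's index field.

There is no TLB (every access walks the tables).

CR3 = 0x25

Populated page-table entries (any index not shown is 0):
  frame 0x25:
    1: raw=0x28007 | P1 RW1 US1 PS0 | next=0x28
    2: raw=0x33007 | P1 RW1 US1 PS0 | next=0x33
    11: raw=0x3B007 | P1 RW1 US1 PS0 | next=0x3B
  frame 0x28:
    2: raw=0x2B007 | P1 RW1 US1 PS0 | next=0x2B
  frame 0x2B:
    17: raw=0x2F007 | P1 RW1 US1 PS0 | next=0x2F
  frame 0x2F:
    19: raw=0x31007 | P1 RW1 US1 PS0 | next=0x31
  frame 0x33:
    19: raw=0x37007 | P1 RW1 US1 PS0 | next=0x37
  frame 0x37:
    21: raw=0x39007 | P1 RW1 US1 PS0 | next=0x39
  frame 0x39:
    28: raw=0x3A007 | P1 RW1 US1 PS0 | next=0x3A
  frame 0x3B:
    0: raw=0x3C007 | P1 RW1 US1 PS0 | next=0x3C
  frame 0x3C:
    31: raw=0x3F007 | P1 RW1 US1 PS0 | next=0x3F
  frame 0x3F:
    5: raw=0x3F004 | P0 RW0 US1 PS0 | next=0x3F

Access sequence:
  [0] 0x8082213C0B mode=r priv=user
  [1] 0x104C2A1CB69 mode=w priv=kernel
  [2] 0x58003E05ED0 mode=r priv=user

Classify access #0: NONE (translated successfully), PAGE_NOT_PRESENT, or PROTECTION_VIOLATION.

Per-access translation:
#0 VA=0x8082213C0B (r,user):
  L0 @0x25[1] → 0x28007  P=1,RW=1,US=1,PS=0
  L1 @0x28[2] → 0x2B007  P=1,RW=1,US=1,PS=0
  L2 @0x2B[17] → 0x2F007  P=1,RW=1,US=1,PS=0
  L3 @0x2F[19] → 0x31007  P=1,RW=1,US=1,PS=0
  ⇒ phys 0x31C0B  [4 reads]
#1 VA=0x104C2A1CB69 (w,kernel):
  L0 @0x25[2] → 0x33007  P=1,RW=1,US=1,PS=0
  L1 @0x33[19] → 0x37007  P=1,RW=1,US=1,PS=0
  L2 @0x37[21] → 0x39007  P=1,RW=1,US=1,PS=0
  L3 @0x39[28] → 0x3A007  P=1,RW=1,US=1,PS=0
  ⇒ phys 0x3AB69  [4 reads]
#2 VA=0x58003E05ED0 (r,user):
  L0 @0x25[11] → 0x3B007  P=1,RW=1,US=1,PS=0
  L1 @0x3B[0] → 0x3C007  P=1,RW=1,US=1,PS=0
  L2 @0x3C[31] → 0x3F007  P=1,RW=1,US=1,PS=0
  L3 @0x3F[5] → 0x3F004  P=0,RW=0,US=1,PS=0
  ⇒ fault: PAGE_NOT_PRESENT  — 4 lookups

Access #0 fault: NONE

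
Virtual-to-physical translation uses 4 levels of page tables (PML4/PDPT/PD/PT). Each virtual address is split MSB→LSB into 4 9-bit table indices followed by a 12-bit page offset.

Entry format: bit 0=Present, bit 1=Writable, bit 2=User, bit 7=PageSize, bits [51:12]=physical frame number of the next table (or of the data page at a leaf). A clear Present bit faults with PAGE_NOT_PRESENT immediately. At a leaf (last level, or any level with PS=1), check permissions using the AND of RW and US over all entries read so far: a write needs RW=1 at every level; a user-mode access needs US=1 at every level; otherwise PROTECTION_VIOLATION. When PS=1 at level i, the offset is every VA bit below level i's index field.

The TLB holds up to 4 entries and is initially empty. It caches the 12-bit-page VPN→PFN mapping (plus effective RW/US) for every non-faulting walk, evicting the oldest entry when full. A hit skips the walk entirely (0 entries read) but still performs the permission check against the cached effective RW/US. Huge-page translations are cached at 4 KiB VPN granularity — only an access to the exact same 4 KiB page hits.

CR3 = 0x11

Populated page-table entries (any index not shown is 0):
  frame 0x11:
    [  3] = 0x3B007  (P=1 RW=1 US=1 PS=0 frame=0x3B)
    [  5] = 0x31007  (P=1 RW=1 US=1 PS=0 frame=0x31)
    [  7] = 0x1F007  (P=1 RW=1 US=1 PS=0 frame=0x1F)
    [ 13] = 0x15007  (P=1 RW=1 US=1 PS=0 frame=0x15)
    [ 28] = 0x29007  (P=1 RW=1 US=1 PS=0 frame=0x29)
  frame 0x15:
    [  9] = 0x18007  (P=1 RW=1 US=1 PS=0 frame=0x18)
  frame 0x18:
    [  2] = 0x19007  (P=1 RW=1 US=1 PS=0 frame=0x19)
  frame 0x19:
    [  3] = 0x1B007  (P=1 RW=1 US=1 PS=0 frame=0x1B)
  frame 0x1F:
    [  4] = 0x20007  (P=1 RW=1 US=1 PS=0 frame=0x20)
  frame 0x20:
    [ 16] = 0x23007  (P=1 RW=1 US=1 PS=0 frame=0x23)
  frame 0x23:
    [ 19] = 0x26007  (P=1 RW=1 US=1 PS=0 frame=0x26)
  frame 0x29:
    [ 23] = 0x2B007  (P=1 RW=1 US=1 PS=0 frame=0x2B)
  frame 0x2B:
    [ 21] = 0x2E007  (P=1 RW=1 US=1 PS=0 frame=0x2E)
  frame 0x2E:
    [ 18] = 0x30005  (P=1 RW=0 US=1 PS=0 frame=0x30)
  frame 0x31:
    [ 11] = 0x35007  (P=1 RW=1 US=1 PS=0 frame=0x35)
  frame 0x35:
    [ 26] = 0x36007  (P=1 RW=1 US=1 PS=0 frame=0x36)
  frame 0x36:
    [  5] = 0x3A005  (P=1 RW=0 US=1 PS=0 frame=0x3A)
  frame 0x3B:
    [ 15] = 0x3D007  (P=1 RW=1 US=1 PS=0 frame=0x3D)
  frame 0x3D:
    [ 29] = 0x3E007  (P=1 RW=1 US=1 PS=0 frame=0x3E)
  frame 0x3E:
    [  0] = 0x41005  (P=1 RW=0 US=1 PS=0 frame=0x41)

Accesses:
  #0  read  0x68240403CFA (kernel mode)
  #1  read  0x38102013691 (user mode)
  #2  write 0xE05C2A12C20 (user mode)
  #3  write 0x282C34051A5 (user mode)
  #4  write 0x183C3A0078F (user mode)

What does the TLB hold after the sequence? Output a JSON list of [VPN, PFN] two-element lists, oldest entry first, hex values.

Walk each access:
#0 VA=0x68240403CFA (r,kernel):
  L0 @0x11[13] → 0x15007  P=1,RW=1,US=1,PS=0
  L1 @0x15[9] → 0x18007  P=1,RW=1,US=1,PS=0
  L2 @0x18[2] → 0x19007  P=1,RW=1,US=1,PS=0
  L3 @0x19[3] → 0x1B007  P=1,RW=1,US=1,PS=0
  ⇒ phys 0x1BCFA  [4 reads]
#1 VA=0x38102013691 (r,user):
  L0 @0x11[7] → 0x1F007  P=1,RW=1,US=1,PS=0
  L1 @0x1F[4] → 0x20007  P=1,RW=1,US=1,PS=0
  L2 @0x20[16] → 0x23007  P=1,RW=1,US=1,PS=0
  L3 @0x23[19] → 0x26007  P=1,RW=1,US=1,PS=0
  ⇒ phys 0x26691  [4 reads]
#2 VA=0xE05C2A12C20 (w,user):
  L0 @0x11[28] → 0x29007  P=1,RW=1,US=1,PS=0
  L1 @0x29[23] → 0x2B007  P=1,RW=1,US=1,PS=0
  L2 @0x2B[21] → 0x2E007  P=1,RW=1,US=1,PS=0
  L3 @0x2E[18] → 0x30005  P=1,RW=0,US=1,PS=0
  ✗ PROTECTION_VIOLATION  [4 reads]
#3 VA=0x282C34051A5 (w,user):
  L0 @0x11[5] → 0x31007  P=1,RW=1,US=1,PS=0
  L1 @0x31[11] → 0x35007  P=1,RW=1,US=1,PS=0
  L2 @0x35[26] → 0x36007  P=1,RW=1,US=1,PS=0
  L3 @0x36[5] → 0x3A005  P=1,RW=0,US=1,PS=0
  ✗ PROTECTION_VIOLATION  [4 reads]
#4 VA=0x183C3A0078F (w,user):
  L0 @0x11[3] → 0x3B007  P=1,RW=1,US=1,PS=0
  L1 @0x3B[15] → 0x3D007  P=1,RW=1,US=1,PS=0
  L2 @0x3D[29] → 0x3E007  P=1,RW=1,US=1,PS=0
  L3 @0x3E[0] → 0x41005  P=1,RW=0,US=1,PS=0
  ✗ PROTECTION_VIOLATION  [4 reads]

TLB: [["0x68240403", "0x1B"], ["0x38102013", "0x26"]]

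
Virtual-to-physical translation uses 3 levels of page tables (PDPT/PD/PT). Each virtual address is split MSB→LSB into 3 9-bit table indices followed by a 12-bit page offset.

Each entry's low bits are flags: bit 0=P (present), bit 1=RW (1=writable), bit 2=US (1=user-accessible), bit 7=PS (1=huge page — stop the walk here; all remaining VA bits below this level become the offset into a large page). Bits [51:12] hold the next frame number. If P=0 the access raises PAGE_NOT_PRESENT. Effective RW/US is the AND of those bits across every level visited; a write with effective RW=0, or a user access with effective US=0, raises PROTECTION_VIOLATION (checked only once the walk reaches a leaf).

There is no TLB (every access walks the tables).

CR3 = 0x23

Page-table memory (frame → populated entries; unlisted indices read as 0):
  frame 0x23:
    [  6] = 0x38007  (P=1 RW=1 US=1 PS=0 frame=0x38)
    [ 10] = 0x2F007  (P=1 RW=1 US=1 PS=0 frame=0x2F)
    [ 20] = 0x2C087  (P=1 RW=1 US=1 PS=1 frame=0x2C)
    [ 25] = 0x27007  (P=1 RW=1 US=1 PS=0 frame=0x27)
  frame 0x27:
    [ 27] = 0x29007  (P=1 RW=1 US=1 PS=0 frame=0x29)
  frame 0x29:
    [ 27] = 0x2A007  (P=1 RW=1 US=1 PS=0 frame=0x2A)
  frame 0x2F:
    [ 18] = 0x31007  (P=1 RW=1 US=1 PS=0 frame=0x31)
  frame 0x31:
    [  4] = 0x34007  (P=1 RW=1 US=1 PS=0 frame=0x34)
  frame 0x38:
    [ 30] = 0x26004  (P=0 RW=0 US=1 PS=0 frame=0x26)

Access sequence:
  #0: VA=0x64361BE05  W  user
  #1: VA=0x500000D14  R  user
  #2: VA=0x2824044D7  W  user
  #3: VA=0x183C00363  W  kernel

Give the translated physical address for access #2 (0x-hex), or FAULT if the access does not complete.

Walk each access:
#0 VA=0x64361BE05 (w,user):
  L0 @0x23[25] → 0x27007  P=1,RW=1,US=1,PS=0
  L1 @0x27[27] → 0x29007  P=1,RW=1,US=1,PS=0
  L2 @0x29[27] → 0x2A007  P=1,RW=1,US=1,PS=0
  ⇒ phys 0x2AE05  [3 reads]
#1 VA=0x500000D14 (r,user):
  L0 @0x23[20] → 0x2C087  P=1,RW=1,US=1,PS=1
  ⇒ phys 0x2CD14 (huge @L0)  [1 reads]
#2 VA=0x2824044D7 (w,user):
  L0 @0x23[10] → 0x2F007  P=1,RW=1,US=1,PS=0
  L1 @0x2F[18] → 0x31007  P=1,RW=1,US=1,PS=0
  L2 @0x31[4] → 0x34007  P=1,RW=1,US=1,PS=0
  ⇒ phys 0x344D7  [3 reads]
#3 VA=0x183C00363 (w,kernel):
  L0 @0x23[6] → 0x38007  P=1,RW=1,US=1,PS=0
  L1 @0x38[30] → 0x26004  P=0,RW=0,US=1,PS=0
  ⇒ fault: PAGE_NOT_PRESENT  — 2 lookups

Access #2 PA: 0x344D7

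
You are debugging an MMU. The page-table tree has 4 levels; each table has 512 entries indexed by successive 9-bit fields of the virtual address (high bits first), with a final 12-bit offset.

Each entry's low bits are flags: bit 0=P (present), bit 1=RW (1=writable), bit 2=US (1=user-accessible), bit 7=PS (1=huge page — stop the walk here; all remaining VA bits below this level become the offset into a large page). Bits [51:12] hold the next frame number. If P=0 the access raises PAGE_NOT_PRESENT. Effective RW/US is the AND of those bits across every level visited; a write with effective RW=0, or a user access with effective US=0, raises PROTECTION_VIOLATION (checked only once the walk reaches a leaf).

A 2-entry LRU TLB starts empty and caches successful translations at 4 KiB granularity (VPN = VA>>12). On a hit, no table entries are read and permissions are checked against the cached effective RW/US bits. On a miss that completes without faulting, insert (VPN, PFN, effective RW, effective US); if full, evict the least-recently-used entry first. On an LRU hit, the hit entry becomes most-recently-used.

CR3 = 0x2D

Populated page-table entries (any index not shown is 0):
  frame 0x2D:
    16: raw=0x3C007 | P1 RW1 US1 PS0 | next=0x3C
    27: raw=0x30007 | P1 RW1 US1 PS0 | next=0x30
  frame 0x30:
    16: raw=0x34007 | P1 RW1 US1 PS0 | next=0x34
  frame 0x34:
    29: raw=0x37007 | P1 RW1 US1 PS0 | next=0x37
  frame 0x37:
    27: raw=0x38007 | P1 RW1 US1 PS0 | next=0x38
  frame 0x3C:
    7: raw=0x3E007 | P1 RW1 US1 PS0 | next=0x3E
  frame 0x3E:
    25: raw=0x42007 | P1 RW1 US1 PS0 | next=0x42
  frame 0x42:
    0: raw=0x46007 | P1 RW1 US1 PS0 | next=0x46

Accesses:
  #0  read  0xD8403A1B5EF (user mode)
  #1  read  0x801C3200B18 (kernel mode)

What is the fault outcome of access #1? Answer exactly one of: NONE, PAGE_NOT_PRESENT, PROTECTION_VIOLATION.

Trace:
#0 VA=0xD8403A1B5EF (r,user):
  L0 @0x2D[27] → 0x30007  P=1,RW=1,US=1,PS=0
  L1 @0x30[16] → 0x34007  P=1,RW=1,US=1,PS=0
  L2 @0x34[29] → 0x37007  P=1,RW=1,US=1,PS=0
  L3 @0x37[27] → 0x38007  P=1,RW=1,US=1,PS=0
  → PA=0x385EF  (4 entries read)
#1 VA=0x801C3200B18 (r,kernel):
  L0 @0x2D[16] → 0x3C007  P=1,RW=1,US=1,PS=0
  L1 @0x3C[7] → 0x3E007  P=1,RW=1,US=1,PS=0
  L2 @0x3E[25] → 0x42007  P=1,RW=1,US=1,PS=0
  L3 @0x42[0] → 0x46007  P=1,RW=1,US=1,PS=0
  → PA=0x46B18  (4 entries read)

Access #1 fault: NONE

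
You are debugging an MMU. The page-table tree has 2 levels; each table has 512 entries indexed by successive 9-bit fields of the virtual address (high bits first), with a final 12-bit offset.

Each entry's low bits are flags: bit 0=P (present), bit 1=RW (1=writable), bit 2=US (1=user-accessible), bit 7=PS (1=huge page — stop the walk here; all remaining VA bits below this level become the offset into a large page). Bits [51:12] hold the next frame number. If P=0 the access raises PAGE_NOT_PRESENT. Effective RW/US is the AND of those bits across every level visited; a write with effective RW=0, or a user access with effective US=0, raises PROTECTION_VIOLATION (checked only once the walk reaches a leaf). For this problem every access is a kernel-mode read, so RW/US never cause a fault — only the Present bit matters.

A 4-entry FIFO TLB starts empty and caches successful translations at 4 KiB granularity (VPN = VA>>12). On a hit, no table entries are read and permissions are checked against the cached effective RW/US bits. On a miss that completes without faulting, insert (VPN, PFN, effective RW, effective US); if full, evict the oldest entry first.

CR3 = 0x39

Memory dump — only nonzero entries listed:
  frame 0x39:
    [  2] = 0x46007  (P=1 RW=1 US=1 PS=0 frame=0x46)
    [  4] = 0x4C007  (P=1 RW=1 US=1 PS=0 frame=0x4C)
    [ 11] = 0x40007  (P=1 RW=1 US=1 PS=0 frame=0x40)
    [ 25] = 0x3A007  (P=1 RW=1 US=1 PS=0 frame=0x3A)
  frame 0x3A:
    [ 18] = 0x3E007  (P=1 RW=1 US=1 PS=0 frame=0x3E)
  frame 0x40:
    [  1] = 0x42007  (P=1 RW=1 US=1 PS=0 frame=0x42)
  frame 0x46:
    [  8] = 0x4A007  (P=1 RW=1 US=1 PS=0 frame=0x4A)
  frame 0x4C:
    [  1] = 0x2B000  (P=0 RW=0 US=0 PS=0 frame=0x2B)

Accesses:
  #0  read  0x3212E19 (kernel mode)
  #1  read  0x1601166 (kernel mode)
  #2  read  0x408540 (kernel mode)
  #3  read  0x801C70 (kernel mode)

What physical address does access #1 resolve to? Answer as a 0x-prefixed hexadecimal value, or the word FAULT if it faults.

Trace:
#0 VA=0x3212E19 (r,kernel):
  L0 @0x39[25] → 0x3A007  P=1,RW=1,US=1,PS=0
  L1 @0x3A[18] → 0x3E007  P=1,RW=1,US=1,PS=0
  ✓ 0x3EE19  — 2 lookups
#1 VA=0x1601166 (r,kernel):
  L0 @0x39[11] → 0x40007  P=1,RW=1,US=1,PS=0
  L1 @0x40[1] → 0x42007  P=1,RW=1,US=1,PS=0
  ✓ 0x42166  — 2 lookups
#2 VA=0x408540 (r,kernel):
  L0 @0x39[2] → 0x46007  P=1,RW=1,US=1,PS=0
  L1 @0x46[8] → 0x4A007  P=1,RW=1,US=1,PS=0
  ✓ 0x4A540  — 2 lookups
#3 VA=0x801C70 (r,kernel):
  L0 @0x39[4] → 0x4C007  P=1,RW=1,US=1,PS=0
  L1 @0x4C[1] → 0x2B000  P=0,RW=0,US=0,PS=0
  ✗ PAGE_NOT_PRESENT  [2 reads]

Access #1 PA: 0x42166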